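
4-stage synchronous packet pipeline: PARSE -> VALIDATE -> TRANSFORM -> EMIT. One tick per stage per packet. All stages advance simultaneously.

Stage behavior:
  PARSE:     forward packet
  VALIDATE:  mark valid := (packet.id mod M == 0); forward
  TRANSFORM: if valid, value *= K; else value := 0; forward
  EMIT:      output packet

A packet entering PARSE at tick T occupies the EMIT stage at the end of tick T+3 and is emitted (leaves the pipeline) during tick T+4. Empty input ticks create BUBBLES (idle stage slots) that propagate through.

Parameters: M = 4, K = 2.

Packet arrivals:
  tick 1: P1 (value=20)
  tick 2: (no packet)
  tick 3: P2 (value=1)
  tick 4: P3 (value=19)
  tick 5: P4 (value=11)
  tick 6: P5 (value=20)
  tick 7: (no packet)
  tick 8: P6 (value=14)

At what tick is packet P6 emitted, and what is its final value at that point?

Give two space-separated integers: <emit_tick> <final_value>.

Answer: 12 0

Derivation:
Tick 1: [PARSE:P1(v=20,ok=F), VALIDATE:-, TRANSFORM:-, EMIT:-] out:-; in:P1
Tick 2: [PARSE:-, VALIDATE:P1(v=20,ok=F), TRANSFORM:-, EMIT:-] out:-; in:-
Tick 3: [PARSE:P2(v=1,ok=F), VALIDATE:-, TRANSFORM:P1(v=0,ok=F), EMIT:-] out:-; in:P2
Tick 4: [PARSE:P3(v=19,ok=F), VALIDATE:P2(v=1,ok=F), TRANSFORM:-, EMIT:P1(v=0,ok=F)] out:-; in:P3
Tick 5: [PARSE:P4(v=11,ok=F), VALIDATE:P3(v=19,ok=F), TRANSFORM:P2(v=0,ok=F), EMIT:-] out:P1(v=0); in:P4
Tick 6: [PARSE:P5(v=20,ok=F), VALIDATE:P4(v=11,ok=T), TRANSFORM:P3(v=0,ok=F), EMIT:P2(v=0,ok=F)] out:-; in:P5
Tick 7: [PARSE:-, VALIDATE:P5(v=20,ok=F), TRANSFORM:P4(v=22,ok=T), EMIT:P3(v=0,ok=F)] out:P2(v=0); in:-
Tick 8: [PARSE:P6(v=14,ok=F), VALIDATE:-, TRANSFORM:P5(v=0,ok=F), EMIT:P4(v=22,ok=T)] out:P3(v=0); in:P6
Tick 9: [PARSE:-, VALIDATE:P6(v=14,ok=F), TRANSFORM:-, EMIT:P5(v=0,ok=F)] out:P4(v=22); in:-
Tick 10: [PARSE:-, VALIDATE:-, TRANSFORM:P6(v=0,ok=F), EMIT:-] out:P5(v=0); in:-
Tick 11: [PARSE:-, VALIDATE:-, TRANSFORM:-, EMIT:P6(v=0,ok=F)] out:-; in:-
Tick 12: [PARSE:-, VALIDATE:-, TRANSFORM:-, EMIT:-] out:P6(v=0); in:-
P6: arrives tick 8, valid=False (id=6, id%4=2), emit tick 12, final value 0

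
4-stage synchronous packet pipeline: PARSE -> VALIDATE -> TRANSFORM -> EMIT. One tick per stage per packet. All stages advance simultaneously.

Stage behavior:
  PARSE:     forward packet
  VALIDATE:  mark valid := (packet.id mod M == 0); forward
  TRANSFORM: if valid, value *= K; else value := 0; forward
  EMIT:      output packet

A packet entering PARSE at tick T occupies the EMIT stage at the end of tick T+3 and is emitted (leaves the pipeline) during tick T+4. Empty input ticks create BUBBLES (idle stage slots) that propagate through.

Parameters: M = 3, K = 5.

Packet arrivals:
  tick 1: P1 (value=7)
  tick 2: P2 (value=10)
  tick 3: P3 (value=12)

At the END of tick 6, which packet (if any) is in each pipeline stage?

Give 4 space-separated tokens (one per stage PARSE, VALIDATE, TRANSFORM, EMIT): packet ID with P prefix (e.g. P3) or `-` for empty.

Answer: - - - P3

Derivation:
Tick 1: [PARSE:P1(v=7,ok=F), VALIDATE:-, TRANSFORM:-, EMIT:-] out:-; in:P1
Tick 2: [PARSE:P2(v=10,ok=F), VALIDATE:P1(v=7,ok=F), TRANSFORM:-, EMIT:-] out:-; in:P2
Tick 3: [PARSE:P3(v=12,ok=F), VALIDATE:P2(v=10,ok=F), TRANSFORM:P1(v=0,ok=F), EMIT:-] out:-; in:P3
Tick 4: [PARSE:-, VALIDATE:P3(v=12,ok=T), TRANSFORM:P2(v=0,ok=F), EMIT:P1(v=0,ok=F)] out:-; in:-
Tick 5: [PARSE:-, VALIDATE:-, TRANSFORM:P3(v=60,ok=T), EMIT:P2(v=0,ok=F)] out:P1(v=0); in:-
Tick 6: [PARSE:-, VALIDATE:-, TRANSFORM:-, EMIT:P3(v=60,ok=T)] out:P2(v=0); in:-
At end of tick 6: ['-', '-', '-', 'P3']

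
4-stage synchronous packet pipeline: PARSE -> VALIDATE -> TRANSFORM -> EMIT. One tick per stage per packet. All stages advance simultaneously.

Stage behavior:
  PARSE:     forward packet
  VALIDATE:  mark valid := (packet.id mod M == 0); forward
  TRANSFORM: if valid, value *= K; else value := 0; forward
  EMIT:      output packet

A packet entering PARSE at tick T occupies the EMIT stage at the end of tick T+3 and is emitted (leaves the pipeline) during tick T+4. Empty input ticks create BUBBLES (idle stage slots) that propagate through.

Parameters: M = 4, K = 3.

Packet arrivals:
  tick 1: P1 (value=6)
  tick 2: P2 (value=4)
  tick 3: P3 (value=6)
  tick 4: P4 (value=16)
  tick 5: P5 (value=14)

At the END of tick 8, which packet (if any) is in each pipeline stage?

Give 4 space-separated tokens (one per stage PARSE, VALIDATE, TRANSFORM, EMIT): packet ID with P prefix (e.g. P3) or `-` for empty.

Tick 1: [PARSE:P1(v=6,ok=F), VALIDATE:-, TRANSFORM:-, EMIT:-] out:-; in:P1
Tick 2: [PARSE:P2(v=4,ok=F), VALIDATE:P1(v=6,ok=F), TRANSFORM:-, EMIT:-] out:-; in:P2
Tick 3: [PARSE:P3(v=6,ok=F), VALIDATE:P2(v=4,ok=F), TRANSFORM:P1(v=0,ok=F), EMIT:-] out:-; in:P3
Tick 4: [PARSE:P4(v=16,ok=F), VALIDATE:P3(v=6,ok=F), TRANSFORM:P2(v=0,ok=F), EMIT:P1(v=0,ok=F)] out:-; in:P4
Tick 5: [PARSE:P5(v=14,ok=F), VALIDATE:P4(v=16,ok=T), TRANSFORM:P3(v=0,ok=F), EMIT:P2(v=0,ok=F)] out:P1(v=0); in:P5
Tick 6: [PARSE:-, VALIDATE:P5(v=14,ok=F), TRANSFORM:P4(v=48,ok=T), EMIT:P3(v=0,ok=F)] out:P2(v=0); in:-
Tick 7: [PARSE:-, VALIDATE:-, TRANSFORM:P5(v=0,ok=F), EMIT:P4(v=48,ok=T)] out:P3(v=0); in:-
Tick 8: [PARSE:-, VALIDATE:-, TRANSFORM:-, EMIT:P5(v=0,ok=F)] out:P4(v=48); in:-
At end of tick 8: ['-', '-', '-', 'P5']

Answer: - - - P5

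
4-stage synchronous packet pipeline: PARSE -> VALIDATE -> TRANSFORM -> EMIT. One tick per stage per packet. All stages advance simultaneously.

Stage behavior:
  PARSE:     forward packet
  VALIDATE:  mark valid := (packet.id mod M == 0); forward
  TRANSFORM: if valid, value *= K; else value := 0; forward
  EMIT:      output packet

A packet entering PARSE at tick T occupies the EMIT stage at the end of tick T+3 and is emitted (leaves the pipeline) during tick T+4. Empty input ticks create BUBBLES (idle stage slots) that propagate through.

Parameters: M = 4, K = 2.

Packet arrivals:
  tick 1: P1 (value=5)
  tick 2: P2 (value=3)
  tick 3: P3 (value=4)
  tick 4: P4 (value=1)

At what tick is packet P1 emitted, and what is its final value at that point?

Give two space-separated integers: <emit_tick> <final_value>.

Answer: 5 0

Derivation:
Tick 1: [PARSE:P1(v=5,ok=F), VALIDATE:-, TRANSFORM:-, EMIT:-] out:-; in:P1
Tick 2: [PARSE:P2(v=3,ok=F), VALIDATE:P1(v=5,ok=F), TRANSFORM:-, EMIT:-] out:-; in:P2
Tick 3: [PARSE:P3(v=4,ok=F), VALIDATE:P2(v=3,ok=F), TRANSFORM:P1(v=0,ok=F), EMIT:-] out:-; in:P3
Tick 4: [PARSE:P4(v=1,ok=F), VALIDATE:P3(v=4,ok=F), TRANSFORM:P2(v=0,ok=F), EMIT:P1(v=0,ok=F)] out:-; in:P4
Tick 5: [PARSE:-, VALIDATE:P4(v=1,ok=T), TRANSFORM:P3(v=0,ok=F), EMIT:P2(v=0,ok=F)] out:P1(v=0); in:-
Tick 6: [PARSE:-, VALIDATE:-, TRANSFORM:P4(v=2,ok=T), EMIT:P3(v=0,ok=F)] out:P2(v=0); in:-
Tick 7: [PARSE:-, VALIDATE:-, TRANSFORM:-, EMIT:P4(v=2,ok=T)] out:P3(v=0); in:-
Tick 8: [PARSE:-, VALIDATE:-, TRANSFORM:-, EMIT:-] out:P4(v=2); in:-
P1: arrives tick 1, valid=False (id=1, id%4=1), emit tick 5, final value 0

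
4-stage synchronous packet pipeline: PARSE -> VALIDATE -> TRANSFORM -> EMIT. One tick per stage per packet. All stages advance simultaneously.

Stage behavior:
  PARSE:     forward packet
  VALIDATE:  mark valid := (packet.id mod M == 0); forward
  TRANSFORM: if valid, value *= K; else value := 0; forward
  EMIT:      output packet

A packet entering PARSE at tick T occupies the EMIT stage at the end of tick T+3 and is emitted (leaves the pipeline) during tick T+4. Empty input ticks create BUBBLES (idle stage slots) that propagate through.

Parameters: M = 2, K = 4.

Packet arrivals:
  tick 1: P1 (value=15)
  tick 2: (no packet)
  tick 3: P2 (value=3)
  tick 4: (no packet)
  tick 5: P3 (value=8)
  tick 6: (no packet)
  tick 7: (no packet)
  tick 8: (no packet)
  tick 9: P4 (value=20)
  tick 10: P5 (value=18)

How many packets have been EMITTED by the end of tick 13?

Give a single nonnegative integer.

Tick 1: [PARSE:P1(v=15,ok=F), VALIDATE:-, TRANSFORM:-, EMIT:-] out:-; in:P1
Tick 2: [PARSE:-, VALIDATE:P1(v=15,ok=F), TRANSFORM:-, EMIT:-] out:-; in:-
Tick 3: [PARSE:P2(v=3,ok=F), VALIDATE:-, TRANSFORM:P1(v=0,ok=F), EMIT:-] out:-; in:P2
Tick 4: [PARSE:-, VALIDATE:P2(v=3,ok=T), TRANSFORM:-, EMIT:P1(v=0,ok=F)] out:-; in:-
Tick 5: [PARSE:P3(v=8,ok=F), VALIDATE:-, TRANSFORM:P2(v=12,ok=T), EMIT:-] out:P1(v=0); in:P3
Tick 6: [PARSE:-, VALIDATE:P3(v=8,ok=F), TRANSFORM:-, EMIT:P2(v=12,ok=T)] out:-; in:-
Tick 7: [PARSE:-, VALIDATE:-, TRANSFORM:P3(v=0,ok=F), EMIT:-] out:P2(v=12); in:-
Tick 8: [PARSE:-, VALIDATE:-, TRANSFORM:-, EMIT:P3(v=0,ok=F)] out:-; in:-
Tick 9: [PARSE:P4(v=20,ok=F), VALIDATE:-, TRANSFORM:-, EMIT:-] out:P3(v=0); in:P4
Tick 10: [PARSE:P5(v=18,ok=F), VALIDATE:P4(v=20,ok=T), TRANSFORM:-, EMIT:-] out:-; in:P5
Tick 11: [PARSE:-, VALIDATE:P5(v=18,ok=F), TRANSFORM:P4(v=80,ok=T), EMIT:-] out:-; in:-
Tick 12: [PARSE:-, VALIDATE:-, TRANSFORM:P5(v=0,ok=F), EMIT:P4(v=80,ok=T)] out:-; in:-
Tick 13: [PARSE:-, VALIDATE:-, TRANSFORM:-, EMIT:P5(v=0,ok=F)] out:P4(v=80); in:-
Emitted by tick 13: ['P1', 'P2', 'P3', 'P4']

Answer: 4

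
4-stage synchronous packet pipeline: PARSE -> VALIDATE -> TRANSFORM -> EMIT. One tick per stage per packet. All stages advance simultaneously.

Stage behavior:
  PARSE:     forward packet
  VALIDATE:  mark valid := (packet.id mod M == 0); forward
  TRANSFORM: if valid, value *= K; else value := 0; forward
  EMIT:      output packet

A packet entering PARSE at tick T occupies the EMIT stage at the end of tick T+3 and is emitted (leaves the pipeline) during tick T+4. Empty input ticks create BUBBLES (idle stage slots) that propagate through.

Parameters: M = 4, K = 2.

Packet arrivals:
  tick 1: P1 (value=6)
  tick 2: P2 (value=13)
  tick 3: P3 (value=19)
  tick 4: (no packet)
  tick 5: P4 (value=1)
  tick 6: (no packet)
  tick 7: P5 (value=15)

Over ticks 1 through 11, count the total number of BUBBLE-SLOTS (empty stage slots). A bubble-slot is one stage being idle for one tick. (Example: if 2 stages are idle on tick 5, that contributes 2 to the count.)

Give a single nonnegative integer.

Tick 1: [PARSE:P1(v=6,ok=F), VALIDATE:-, TRANSFORM:-, EMIT:-] out:-; bubbles=3
Tick 2: [PARSE:P2(v=13,ok=F), VALIDATE:P1(v=6,ok=F), TRANSFORM:-, EMIT:-] out:-; bubbles=2
Tick 3: [PARSE:P3(v=19,ok=F), VALIDATE:P2(v=13,ok=F), TRANSFORM:P1(v=0,ok=F), EMIT:-] out:-; bubbles=1
Tick 4: [PARSE:-, VALIDATE:P3(v=19,ok=F), TRANSFORM:P2(v=0,ok=F), EMIT:P1(v=0,ok=F)] out:-; bubbles=1
Tick 5: [PARSE:P4(v=1,ok=F), VALIDATE:-, TRANSFORM:P3(v=0,ok=F), EMIT:P2(v=0,ok=F)] out:P1(v=0); bubbles=1
Tick 6: [PARSE:-, VALIDATE:P4(v=1,ok=T), TRANSFORM:-, EMIT:P3(v=0,ok=F)] out:P2(v=0); bubbles=2
Tick 7: [PARSE:P5(v=15,ok=F), VALIDATE:-, TRANSFORM:P4(v=2,ok=T), EMIT:-] out:P3(v=0); bubbles=2
Tick 8: [PARSE:-, VALIDATE:P5(v=15,ok=F), TRANSFORM:-, EMIT:P4(v=2,ok=T)] out:-; bubbles=2
Tick 9: [PARSE:-, VALIDATE:-, TRANSFORM:P5(v=0,ok=F), EMIT:-] out:P4(v=2); bubbles=3
Tick 10: [PARSE:-, VALIDATE:-, TRANSFORM:-, EMIT:P5(v=0,ok=F)] out:-; bubbles=3
Tick 11: [PARSE:-, VALIDATE:-, TRANSFORM:-, EMIT:-] out:P5(v=0); bubbles=4
Total bubble-slots: 24

Answer: 24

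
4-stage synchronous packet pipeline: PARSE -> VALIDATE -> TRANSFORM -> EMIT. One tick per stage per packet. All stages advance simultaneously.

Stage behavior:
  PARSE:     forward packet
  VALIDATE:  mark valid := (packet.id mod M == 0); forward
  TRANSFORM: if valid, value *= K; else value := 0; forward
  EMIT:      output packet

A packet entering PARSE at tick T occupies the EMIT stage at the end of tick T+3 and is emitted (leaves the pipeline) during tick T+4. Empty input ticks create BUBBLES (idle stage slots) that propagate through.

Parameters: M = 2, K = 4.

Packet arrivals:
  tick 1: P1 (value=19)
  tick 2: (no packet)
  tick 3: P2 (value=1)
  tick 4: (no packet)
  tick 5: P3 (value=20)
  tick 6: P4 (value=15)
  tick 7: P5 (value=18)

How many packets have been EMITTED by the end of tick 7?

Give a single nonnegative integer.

Tick 1: [PARSE:P1(v=19,ok=F), VALIDATE:-, TRANSFORM:-, EMIT:-] out:-; in:P1
Tick 2: [PARSE:-, VALIDATE:P1(v=19,ok=F), TRANSFORM:-, EMIT:-] out:-; in:-
Tick 3: [PARSE:P2(v=1,ok=F), VALIDATE:-, TRANSFORM:P1(v=0,ok=F), EMIT:-] out:-; in:P2
Tick 4: [PARSE:-, VALIDATE:P2(v=1,ok=T), TRANSFORM:-, EMIT:P1(v=0,ok=F)] out:-; in:-
Tick 5: [PARSE:P3(v=20,ok=F), VALIDATE:-, TRANSFORM:P2(v=4,ok=T), EMIT:-] out:P1(v=0); in:P3
Tick 6: [PARSE:P4(v=15,ok=F), VALIDATE:P3(v=20,ok=F), TRANSFORM:-, EMIT:P2(v=4,ok=T)] out:-; in:P4
Tick 7: [PARSE:P5(v=18,ok=F), VALIDATE:P4(v=15,ok=T), TRANSFORM:P3(v=0,ok=F), EMIT:-] out:P2(v=4); in:P5
Emitted by tick 7: ['P1', 'P2']

Answer: 2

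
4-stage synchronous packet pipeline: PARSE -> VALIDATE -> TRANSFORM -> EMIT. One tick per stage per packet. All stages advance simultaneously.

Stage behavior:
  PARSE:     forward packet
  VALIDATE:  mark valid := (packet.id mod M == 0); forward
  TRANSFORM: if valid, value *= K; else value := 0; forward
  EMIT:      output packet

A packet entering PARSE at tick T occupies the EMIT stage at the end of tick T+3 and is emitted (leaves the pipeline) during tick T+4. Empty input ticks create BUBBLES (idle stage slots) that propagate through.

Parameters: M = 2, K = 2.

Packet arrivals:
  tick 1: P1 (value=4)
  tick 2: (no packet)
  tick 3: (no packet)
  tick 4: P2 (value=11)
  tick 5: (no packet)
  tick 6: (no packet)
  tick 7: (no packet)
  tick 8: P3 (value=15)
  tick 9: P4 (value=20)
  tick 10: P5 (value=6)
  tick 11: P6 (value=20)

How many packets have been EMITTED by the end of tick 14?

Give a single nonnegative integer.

Answer: 5

Derivation:
Tick 1: [PARSE:P1(v=4,ok=F), VALIDATE:-, TRANSFORM:-, EMIT:-] out:-; in:P1
Tick 2: [PARSE:-, VALIDATE:P1(v=4,ok=F), TRANSFORM:-, EMIT:-] out:-; in:-
Tick 3: [PARSE:-, VALIDATE:-, TRANSFORM:P1(v=0,ok=F), EMIT:-] out:-; in:-
Tick 4: [PARSE:P2(v=11,ok=F), VALIDATE:-, TRANSFORM:-, EMIT:P1(v=0,ok=F)] out:-; in:P2
Tick 5: [PARSE:-, VALIDATE:P2(v=11,ok=T), TRANSFORM:-, EMIT:-] out:P1(v=0); in:-
Tick 6: [PARSE:-, VALIDATE:-, TRANSFORM:P2(v=22,ok=T), EMIT:-] out:-; in:-
Tick 7: [PARSE:-, VALIDATE:-, TRANSFORM:-, EMIT:P2(v=22,ok=T)] out:-; in:-
Tick 8: [PARSE:P3(v=15,ok=F), VALIDATE:-, TRANSFORM:-, EMIT:-] out:P2(v=22); in:P3
Tick 9: [PARSE:P4(v=20,ok=F), VALIDATE:P3(v=15,ok=F), TRANSFORM:-, EMIT:-] out:-; in:P4
Tick 10: [PARSE:P5(v=6,ok=F), VALIDATE:P4(v=20,ok=T), TRANSFORM:P3(v=0,ok=F), EMIT:-] out:-; in:P5
Tick 11: [PARSE:P6(v=20,ok=F), VALIDATE:P5(v=6,ok=F), TRANSFORM:P4(v=40,ok=T), EMIT:P3(v=0,ok=F)] out:-; in:P6
Tick 12: [PARSE:-, VALIDATE:P6(v=20,ok=T), TRANSFORM:P5(v=0,ok=F), EMIT:P4(v=40,ok=T)] out:P3(v=0); in:-
Tick 13: [PARSE:-, VALIDATE:-, TRANSFORM:P6(v=40,ok=T), EMIT:P5(v=0,ok=F)] out:P4(v=40); in:-
Tick 14: [PARSE:-, VALIDATE:-, TRANSFORM:-, EMIT:P6(v=40,ok=T)] out:P5(v=0); in:-
Emitted by tick 14: ['P1', 'P2', 'P3', 'P4', 'P5']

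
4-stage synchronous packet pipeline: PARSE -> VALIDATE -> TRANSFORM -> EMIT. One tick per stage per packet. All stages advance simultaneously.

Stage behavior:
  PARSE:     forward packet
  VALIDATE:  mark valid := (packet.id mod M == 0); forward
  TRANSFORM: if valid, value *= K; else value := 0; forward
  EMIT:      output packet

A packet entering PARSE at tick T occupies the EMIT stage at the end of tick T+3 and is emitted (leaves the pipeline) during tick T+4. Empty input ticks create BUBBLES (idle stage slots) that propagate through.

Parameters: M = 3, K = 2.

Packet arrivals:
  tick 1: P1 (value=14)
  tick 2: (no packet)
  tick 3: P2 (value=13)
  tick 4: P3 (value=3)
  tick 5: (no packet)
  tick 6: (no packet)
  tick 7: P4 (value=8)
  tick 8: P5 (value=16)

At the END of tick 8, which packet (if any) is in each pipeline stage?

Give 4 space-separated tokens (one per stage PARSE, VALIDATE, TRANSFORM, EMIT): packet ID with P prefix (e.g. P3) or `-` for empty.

Answer: P5 P4 - -

Derivation:
Tick 1: [PARSE:P1(v=14,ok=F), VALIDATE:-, TRANSFORM:-, EMIT:-] out:-; in:P1
Tick 2: [PARSE:-, VALIDATE:P1(v=14,ok=F), TRANSFORM:-, EMIT:-] out:-; in:-
Tick 3: [PARSE:P2(v=13,ok=F), VALIDATE:-, TRANSFORM:P1(v=0,ok=F), EMIT:-] out:-; in:P2
Tick 4: [PARSE:P3(v=3,ok=F), VALIDATE:P2(v=13,ok=F), TRANSFORM:-, EMIT:P1(v=0,ok=F)] out:-; in:P3
Tick 5: [PARSE:-, VALIDATE:P3(v=3,ok=T), TRANSFORM:P2(v=0,ok=F), EMIT:-] out:P1(v=0); in:-
Tick 6: [PARSE:-, VALIDATE:-, TRANSFORM:P3(v=6,ok=T), EMIT:P2(v=0,ok=F)] out:-; in:-
Tick 7: [PARSE:P4(v=8,ok=F), VALIDATE:-, TRANSFORM:-, EMIT:P3(v=6,ok=T)] out:P2(v=0); in:P4
Tick 8: [PARSE:P5(v=16,ok=F), VALIDATE:P4(v=8,ok=F), TRANSFORM:-, EMIT:-] out:P3(v=6); in:P5
At end of tick 8: ['P5', 'P4', '-', '-']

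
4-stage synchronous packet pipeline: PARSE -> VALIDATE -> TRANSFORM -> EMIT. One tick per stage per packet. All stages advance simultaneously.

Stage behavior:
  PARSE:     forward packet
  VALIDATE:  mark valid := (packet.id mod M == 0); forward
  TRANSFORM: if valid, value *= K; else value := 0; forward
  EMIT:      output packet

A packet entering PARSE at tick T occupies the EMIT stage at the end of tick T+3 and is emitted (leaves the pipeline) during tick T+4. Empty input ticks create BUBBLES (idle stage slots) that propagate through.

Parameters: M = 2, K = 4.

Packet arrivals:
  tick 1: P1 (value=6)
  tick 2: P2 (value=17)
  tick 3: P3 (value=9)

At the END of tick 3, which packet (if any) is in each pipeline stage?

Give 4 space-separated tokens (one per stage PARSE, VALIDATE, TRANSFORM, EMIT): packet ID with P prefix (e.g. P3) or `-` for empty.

Answer: P3 P2 P1 -

Derivation:
Tick 1: [PARSE:P1(v=6,ok=F), VALIDATE:-, TRANSFORM:-, EMIT:-] out:-; in:P1
Tick 2: [PARSE:P2(v=17,ok=F), VALIDATE:P1(v=6,ok=F), TRANSFORM:-, EMIT:-] out:-; in:P2
Tick 3: [PARSE:P3(v=9,ok=F), VALIDATE:P2(v=17,ok=T), TRANSFORM:P1(v=0,ok=F), EMIT:-] out:-; in:P3
At end of tick 3: ['P3', 'P2', 'P1', '-']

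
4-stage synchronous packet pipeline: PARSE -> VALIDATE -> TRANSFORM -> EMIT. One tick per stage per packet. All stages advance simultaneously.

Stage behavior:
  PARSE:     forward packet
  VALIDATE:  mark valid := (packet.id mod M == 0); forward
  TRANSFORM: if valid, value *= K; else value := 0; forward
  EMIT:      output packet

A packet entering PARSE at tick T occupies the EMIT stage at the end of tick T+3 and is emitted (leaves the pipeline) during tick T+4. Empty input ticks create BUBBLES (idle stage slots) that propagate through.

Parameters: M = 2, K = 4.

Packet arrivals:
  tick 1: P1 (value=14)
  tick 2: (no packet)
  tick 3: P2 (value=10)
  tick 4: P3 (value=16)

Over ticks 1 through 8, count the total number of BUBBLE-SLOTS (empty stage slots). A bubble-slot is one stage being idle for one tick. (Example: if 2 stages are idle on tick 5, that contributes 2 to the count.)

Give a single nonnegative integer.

Tick 1: [PARSE:P1(v=14,ok=F), VALIDATE:-, TRANSFORM:-, EMIT:-] out:-; bubbles=3
Tick 2: [PARSE:-, VALIDATE:P1(v=14,ok=F), TRANSFORM:-, EMIT:-] out:-; bubbles=3
Tick 3: [PARSE:P2(v=10,ok=F), VALIDATE:-, TRANSFORM:P1(v=0,ok=F), EMIT:-] out:-; bubbles=2
Tick 4: [PARSE:P3(v=16,ok=F), VALIDATE:P2(v=10,ok=T), TRANSFORM:-, EMIT:P1(v=0,ok=F)] out:-; bubbles=1
Tick 5: [PARSE:-, VALIDATE:P3(v=16,ok=F), TRANSFORM:P2(v=40,ok=T), EMIT:-] out:P1(v=0); bubbles=2
Tick 6: [PARSE:-, VALIDATE:-, TRANSFORM:P3(v=0,ok=F), EMIT:P2(v=40,ok=T)] out:-; bubbles=2
Tick 7: [PARSE:-, VALIDATE:-, TRANSFORM:-, EMIT:P3(v=0,ok=F)] out:P2(v=40); bubbles=3
Tick 8: [PARSE:-, VALIDATE:-, TRANSFORM:-, EMIT:-] out:P3(v=0); bubbles=4
Total bubble-slots: 20

Answer: 20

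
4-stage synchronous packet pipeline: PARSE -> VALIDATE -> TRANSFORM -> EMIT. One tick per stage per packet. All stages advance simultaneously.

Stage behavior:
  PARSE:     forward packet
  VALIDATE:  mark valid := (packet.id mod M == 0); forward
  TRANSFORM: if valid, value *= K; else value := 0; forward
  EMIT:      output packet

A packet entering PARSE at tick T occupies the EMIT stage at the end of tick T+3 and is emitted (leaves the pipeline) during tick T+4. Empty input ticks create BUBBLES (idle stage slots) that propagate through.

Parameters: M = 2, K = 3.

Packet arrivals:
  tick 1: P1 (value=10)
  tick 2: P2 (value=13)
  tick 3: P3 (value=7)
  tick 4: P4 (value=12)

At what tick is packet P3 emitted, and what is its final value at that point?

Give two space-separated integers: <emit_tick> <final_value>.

Answer: 7 0

Derivation:
Tick 1: [PARSE:P1(v=10,ok=F), VALIDATE:-, TRANSFORM:-, EMIT:-] out:-; in:P1
Tick 2: [PARSE:P2(v=13,ok=F), VALIDATE:P1(v=10,ok=F), TRANSFORM:-, EMIT:-] out:-; in:P2
Tick 3: [PARSE:P3(v=7,ok=F), VALIDATE:P2(v=13,ok=T), TRANSFORM:P1(v=0,ok=F), EMIT:-] out:-; in:P3
Tick 4: [PARSE:P4(v=12,ok=F), VALIDATE:P3(v=7,ok=F), TRANSFORM:P2(v=39,ok=T), EMIT:P1(v=0,ok=F)] out:-; in:P4
Tick 5: [PARSE:-, VALIDATE:P4(v=12,ok=T), TRANSFORM:P3(v=0,ok=F), EMIT:P2(v=39,ok=T)] out:P1(v=0); in:-
Tick 6: [PARSE:-, VALIDATE:-, TRANSFORM:P4(v=36,ok=T), EMIT:P3(v=0,ok=F)] out:P2(v=39); in:-
Tick 7: [PARSE:-, VALIDATE:-, TRANSFORM:-, EMIT:P4(v=36,ok=T)] out:P3(v=0); in:-
Tick 8: [PARSE:-, VALIDATE:-, TRANSFORM:-, EMIT:-] out:P4(v=36); in:-
P3: arrives tick 3, valid=False (id=3, id%2=1), emit tick 7, final value 0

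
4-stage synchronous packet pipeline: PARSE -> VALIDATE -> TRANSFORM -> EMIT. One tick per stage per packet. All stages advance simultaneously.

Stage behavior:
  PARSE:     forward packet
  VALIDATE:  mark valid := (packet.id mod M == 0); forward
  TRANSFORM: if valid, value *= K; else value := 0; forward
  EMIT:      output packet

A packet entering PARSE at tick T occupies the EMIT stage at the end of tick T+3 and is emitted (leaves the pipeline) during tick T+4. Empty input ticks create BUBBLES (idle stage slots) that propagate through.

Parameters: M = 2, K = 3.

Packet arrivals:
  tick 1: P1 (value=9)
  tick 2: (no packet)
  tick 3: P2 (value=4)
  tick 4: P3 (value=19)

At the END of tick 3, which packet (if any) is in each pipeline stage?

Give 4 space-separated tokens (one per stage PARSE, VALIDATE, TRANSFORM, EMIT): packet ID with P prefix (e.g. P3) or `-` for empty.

Answer: P2 - P1 -

Derivation:
Tick 1: [PARSE:P1(v=9,ok=F), VALIDATE:-, TRANSFORM:-, EMIT:-] out:-; in:P1
Tick 2: [PARSE:-, VALIDATE:P1(v=9,ok=F), TRANSFORM:-, EMIT:-] out:-; in:-
Tick 3: [PARSE:P2(v=4,ok=F), VALIDATE:-, TRANSFORM:P1(v=0,ok=F), EMIT:-] out:-; in:P2
At end of tick 3: ['P2', '-', 'P1', '-']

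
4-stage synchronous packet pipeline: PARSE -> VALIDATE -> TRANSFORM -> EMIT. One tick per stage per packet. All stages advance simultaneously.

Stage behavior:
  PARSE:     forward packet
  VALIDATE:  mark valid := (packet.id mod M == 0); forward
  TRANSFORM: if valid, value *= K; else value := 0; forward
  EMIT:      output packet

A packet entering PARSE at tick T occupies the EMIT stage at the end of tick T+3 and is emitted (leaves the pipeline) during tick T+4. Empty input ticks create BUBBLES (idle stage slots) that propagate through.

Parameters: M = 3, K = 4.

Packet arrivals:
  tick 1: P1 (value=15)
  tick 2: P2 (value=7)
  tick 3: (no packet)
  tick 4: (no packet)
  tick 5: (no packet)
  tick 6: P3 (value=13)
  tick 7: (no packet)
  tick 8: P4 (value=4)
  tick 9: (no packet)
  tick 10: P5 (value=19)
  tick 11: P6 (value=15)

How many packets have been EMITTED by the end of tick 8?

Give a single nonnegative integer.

Tick 1: [PARSE:P1(v=15,ok=F), VALIDATE:-, TRANSFORM:-, EMIT:-] out:-; in:P1
Tick 2: [PARSE:P2(v=7,ok=F), VALIDATE:P1(v=15,ok=F), TRANSFORM:-, EMIT:-] out:-; in:P2
Tick 3: [PARSE:-, VALIDATE:P2(v=7,ok=F), TRANSFORM:P1(v=0,ok=F), EMIT:-] out:-; in:-
Tick 4: [PARSE:-, VALIDATE:-, TRANSFORM:P2(v=0,ok=F), EMIT:P1(v=0,ok=F)] out:-; in:-
Tick 5: [PARSE:-, VALIDATE:-, TRANSFORM:-, EMIT:P2(v=0,ok=F)] out:P1(v=0); in:-
Tick 6: [PARSE:P3(v=13,ok=F), VALIDATE:-, TRANSFORM:-, EMIT:-] out:P2(v=0); in:P3
Tick 7: [PARSE:-, VALIDATE:P3(v=13,ok=T), TRANSFORM:-, EMIT:-] out:-; in:-
Tick 8: [PARSE:P4(v=4,ok=F), VALIDATE:-, TRANSFORM:P3(v=52,ok=T), EMIT:-] out:-; in:P4
Emitted by tick 8: ['P1', 'P2']

Answer: 2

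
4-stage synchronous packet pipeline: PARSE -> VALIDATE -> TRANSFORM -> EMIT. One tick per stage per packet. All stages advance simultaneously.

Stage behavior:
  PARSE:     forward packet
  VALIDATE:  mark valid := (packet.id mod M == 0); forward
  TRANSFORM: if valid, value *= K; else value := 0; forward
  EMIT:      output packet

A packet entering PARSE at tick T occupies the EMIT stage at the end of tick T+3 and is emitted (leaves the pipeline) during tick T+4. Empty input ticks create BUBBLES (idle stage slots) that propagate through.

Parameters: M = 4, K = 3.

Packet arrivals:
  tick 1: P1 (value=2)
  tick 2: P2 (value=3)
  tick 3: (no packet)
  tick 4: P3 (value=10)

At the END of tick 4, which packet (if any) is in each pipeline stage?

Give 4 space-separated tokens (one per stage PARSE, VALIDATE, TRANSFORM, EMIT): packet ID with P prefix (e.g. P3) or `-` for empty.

Tick 1: [PARSE:P1(v=2,ok=F), VALIDATE:-, TRANSFORM:-, EMIT:-] out:-; in:P1
Tick 2: [PARSE:P2(v=3,ok=F), VALIDATE:P1(v=2,ok=F), TRANSFORM:-, EMIT:-] out:-; in:P2
Tick 3: [PARSE:-, VALIDATE:P2(v=3,ok=F), TRANSFORM:P1(v=0,ok=F), EMIT:-] out:-; in:-
Tick 4: [PARSE:P3(v=10,ok=F), VALIDATE:-, TRANSFORM:P2(v=0,ok=F), EMIT:P1(v=0,ok=F)] out:-; in:P3
At end of tick 4: ['P3', '-', 'P2', 'P1']

Answer: P3 - P2 P1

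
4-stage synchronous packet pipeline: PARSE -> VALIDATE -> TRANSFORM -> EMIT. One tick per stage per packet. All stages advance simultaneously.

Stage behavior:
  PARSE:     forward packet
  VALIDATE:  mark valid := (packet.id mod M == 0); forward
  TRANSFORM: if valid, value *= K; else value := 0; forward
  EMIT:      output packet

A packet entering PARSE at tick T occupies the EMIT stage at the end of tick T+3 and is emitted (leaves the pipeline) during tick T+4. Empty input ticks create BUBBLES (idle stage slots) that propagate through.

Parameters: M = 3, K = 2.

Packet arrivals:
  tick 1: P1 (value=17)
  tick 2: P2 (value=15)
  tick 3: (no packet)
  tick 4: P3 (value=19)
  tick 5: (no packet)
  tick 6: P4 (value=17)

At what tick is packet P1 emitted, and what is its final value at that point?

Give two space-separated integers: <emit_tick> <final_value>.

Answer: 5 0

Derivation:
Tick 1: [PARSE:P1(v=17,ok=F), VALIDATE:-, TRANSFORM:-, EMIT:-] out:-; in:P1
Tick 2: [PARSE:P2(v=15,ok=F), VALIDATE:P1(v=17,ok=F), TRANSFORM:-, EMIT:-] out:-; in:P2
Tick 3: [PARSE:-, VALIDATE:P2(v=15,ok=F), TRANSFORM:P1(v=0,ok=F), EMIT:-] out:-; in:-
Tick 4: [PARSE:P3(v=19,ok=F), VALIDATE:-, TRANSFORM:P2(v=0,ok=F), EMIT:P1(v=0,ok=F)] out:-; in:P3
Tick 5: [PARSE:-, VALIDATE:P3(v=19,ok=T), TRANSFORM:-, EMIT:P2(v=0,ok=F)] out:P1(v=0); in:-
Tick 6: [PARSE:P4(v=17,ok=F), VALIDATE:-, TRANSFORM:P3(v=38,ok=T), EMIT:-] out:P2(v=0); in:P4
Tick 7: [PARSE:-, VALIDATE:P4(v=17,ok=F), TRANSFORM:-, EMIT:P3(v=38,ok=T)] out:-; in:-
Tick 8: [PARSE:-, VALIDATE:-, TRANSFORM:P4(v=0,ok=F), EMIT:-] out:P3(v=38); in:-
Tick 9: [PARSE:-, VALIDATE:-, TRANSFORM:-, EMIT:P4(v=0,ok=F)] out:-; in:-
Tick 10: [PARSE:-, VALIDATE:-, TRANSFORM:-, EMIT:-] out:P4(v=0); in:-
P1: arrives tick 1, valid=False (id=1, id%3=1), emit tick 5, final value 0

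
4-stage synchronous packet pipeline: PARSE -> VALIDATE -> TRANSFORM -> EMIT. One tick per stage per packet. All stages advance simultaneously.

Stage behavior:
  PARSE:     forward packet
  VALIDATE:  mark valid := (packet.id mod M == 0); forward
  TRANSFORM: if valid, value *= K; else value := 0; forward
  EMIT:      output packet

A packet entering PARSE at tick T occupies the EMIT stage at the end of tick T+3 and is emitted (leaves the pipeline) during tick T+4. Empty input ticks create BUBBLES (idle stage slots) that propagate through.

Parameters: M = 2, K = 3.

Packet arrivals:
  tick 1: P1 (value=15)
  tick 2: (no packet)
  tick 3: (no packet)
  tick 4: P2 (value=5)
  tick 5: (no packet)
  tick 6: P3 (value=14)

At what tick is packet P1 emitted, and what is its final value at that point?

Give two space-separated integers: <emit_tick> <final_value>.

Answer: 5 0

Derivation:
Tick 1: [PARSE:P1(v=15,ok=F), VALIDATE:-, TRANSFORM:-, EMIT:-] out:-; in:P1
Tick 2: [PARSE:-, VALIDATE:P1(v=15,ok=F), TRANSFORM:-, EMIT:-] out:-; in:-
Tick 3: [PARSE:-, VALIDATE:-, TRANSFORM:P1(v=0,ok=F), EMIT:-] out:-; in:-
Tick 4: [PARSE:P2(v=5,ok=F), VALIDATE:-, TRANSFORM:-, EMIT:P1(v=0,ok=F)] out:-; in:P2
Tick 5: [PARSE:-, VALIDATE:P2(v=5,ok=T), TRANSFORM:-, EMIT:-] out:P1(v=0); in:-
Tick 6: [PARSE:P3(v=14,ok=F), VALIDATE:-, TRANSFORM:P2(v=15,ok=T), EMIT:-] out:-; in:P3
Tick 7: [PARSE:-, VALIDATE:P3(v=14,ok=F), TRANSFORM:-, EMIT:P2(v=15,ok=T)] out:-; in:-
Tick 8: [PARSE:-, VALIDATE:-, TRANSFORM:P3(v=0,ok=F), EMIT:-] out:P2(v=15); in:-
Tick 9: [PARSE:-, VALIDATE:-, TRANSFORM:-, EMIT:P3(v=0,ok=F)] out:-; in:-
Tick 10: [PARSE:-, VALIDATE:-, TRANSFORM:-, EMIT:-] out:P3(v=0); in:-
P1: arrives tick 1, valid=False (id=1, id%2=1), emit tick 5, final value 0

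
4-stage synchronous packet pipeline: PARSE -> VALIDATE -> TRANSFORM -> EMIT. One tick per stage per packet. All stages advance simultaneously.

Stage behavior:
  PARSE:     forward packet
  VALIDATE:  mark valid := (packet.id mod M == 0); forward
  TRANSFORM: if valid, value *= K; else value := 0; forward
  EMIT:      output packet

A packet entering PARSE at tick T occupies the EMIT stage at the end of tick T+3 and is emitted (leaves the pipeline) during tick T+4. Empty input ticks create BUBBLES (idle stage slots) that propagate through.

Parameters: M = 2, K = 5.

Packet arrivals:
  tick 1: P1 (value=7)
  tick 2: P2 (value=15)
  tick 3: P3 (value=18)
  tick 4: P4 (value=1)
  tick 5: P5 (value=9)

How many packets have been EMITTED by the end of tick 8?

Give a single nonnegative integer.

Tick 1: [PARSE:P1(v=7,ok=F), VALIDATE:-, TRANSFORM:-, EMIT:-] out:-; in:P1
Tick 2: [PARSE:P2(v=15,ok=F), VALIDATE:P1(v=7,ok=F), TRANSFORM:-, EMIT:-] out:-; in:P2
Tick 3: [PARSE:P3(v=18,ok=F), VALIDATE:P2(v=15,ok=T), TRANSFORM:P1(v=0,ok=F), EMIT:-] out:-; in:P3
Tick 4: [PARSE:P4(v=1,ok=F), VALIDATE:P3(v=18,ok=F), TRANSFORM:P2(v=75,ok=T), EMIT:P1(v=0,ok=F)] out:-; in:P4
Tick 5: [PARSE:P5(v=9,ok=F), VALIDATE:P4(v=1,ok=T), TRANSFORM:P3(v=0,ok=F), EMIT:P2(v=75,ok=T)] out:P1(v=0); in:P5
Tick 6: [PARSE:-, VALIDATE:P5(v=9,ok=F), TRANSFORM:P4(v=5,ok=T), EMIT:P3(v=0,ok=F)] out:P2(v=75); in:-
Tick 7: [PARSE:-, VALIDATE:-, TRANSFORM:P5(v=0,ok=F), EMIT:P4(v=5,ok=T)] out:P3(v=0); in:-
Tick 8: [PARSE:-, VALIDATE:-, TRANSFORM:-, EMIT:P5(v=0,ok=F)] out:P4(v=5); in:-
Emitted by tick 8: ['P1', 'P2', 'P3', 'P4']

Answer: 4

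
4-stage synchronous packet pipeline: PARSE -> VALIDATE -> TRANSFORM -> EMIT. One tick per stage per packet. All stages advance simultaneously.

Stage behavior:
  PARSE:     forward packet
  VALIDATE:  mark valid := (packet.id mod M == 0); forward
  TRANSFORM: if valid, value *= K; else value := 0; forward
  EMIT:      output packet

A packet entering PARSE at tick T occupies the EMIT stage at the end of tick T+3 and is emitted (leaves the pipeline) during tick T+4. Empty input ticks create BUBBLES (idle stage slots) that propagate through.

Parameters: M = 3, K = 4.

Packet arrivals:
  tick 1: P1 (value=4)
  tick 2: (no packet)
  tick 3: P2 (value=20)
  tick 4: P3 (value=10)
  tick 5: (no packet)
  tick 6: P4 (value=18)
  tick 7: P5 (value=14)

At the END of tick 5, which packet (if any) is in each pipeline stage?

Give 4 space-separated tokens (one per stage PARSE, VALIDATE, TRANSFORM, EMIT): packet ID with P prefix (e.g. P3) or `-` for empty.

Tick 1: [PARSE:P1(v=4,ok=F), VALIDATE:-, TRANSFORM:-, EMIT:-] out:-; in:P1
Tick 2: [PARSE:-, VALIDATE:P1(v=4,ok=F), TRANSFORM:-, EMIT:-] out:-; in:-
Tick 3: [PARSE:P2(v=20,ok=F), VALIDATE:-, TRANSFORM:P1(v=0,ok=F), EMIT:-] out:-; in:P2
Tick 4: [PARSE:P3(v=10,ok=F), VALIDATE:P2(v=20,ok=F), TRANSFORM:-, EMIT:P1(v=0,ok=F)] out:-; in:P3
Tick 5: [PARSE:-, VALIDATE:P3(v=10,ok=T), TRANSFORM:P2(v=0,ok=F), EMIT:-] out:P1(v=0); in:-
At end of tick 5: ['-', 'P3', 'P2', '-']

Answer: - P3 P2 -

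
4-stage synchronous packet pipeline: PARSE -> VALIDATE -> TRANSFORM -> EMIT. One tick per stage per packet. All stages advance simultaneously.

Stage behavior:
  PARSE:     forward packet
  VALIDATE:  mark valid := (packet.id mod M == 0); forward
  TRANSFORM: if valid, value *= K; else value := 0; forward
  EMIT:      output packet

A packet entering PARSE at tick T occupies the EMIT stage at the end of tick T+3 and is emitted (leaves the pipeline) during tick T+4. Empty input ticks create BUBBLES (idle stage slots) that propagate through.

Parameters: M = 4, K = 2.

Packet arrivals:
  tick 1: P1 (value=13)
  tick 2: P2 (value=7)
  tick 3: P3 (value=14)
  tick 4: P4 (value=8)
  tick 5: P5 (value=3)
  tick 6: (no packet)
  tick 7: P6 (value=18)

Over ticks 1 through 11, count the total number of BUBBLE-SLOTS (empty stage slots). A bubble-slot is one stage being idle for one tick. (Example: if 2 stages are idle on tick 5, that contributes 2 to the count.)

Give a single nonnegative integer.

Tick 1: [PARSE:P1(v=13,ok=F), VALIDATE:-, TRANSFORM:-, EMIT:-] out:-; bubbles=3
Tick 2: [PARSE:P2(v=7,ok=F), VALIDATE:P1(v=13,ok=F), TRANSFORM:-, EMIT:-] out:-; bubbles=2
Tick 3: [PARSE:P3(v=14,ok=F), VALIDATE:P2(v=7,ok=F), TRANSFORM:P1(v=0,ok=F), EMIT:-] out:-; bubbles=1
Tick 4: [PARSE:P4(v=8,ok=F), VALIDATE:P3(v=14,ok=F), TRANSFORM:P2(v=0,ok=F), EMIT:P1(v=0,ok=F)] out:-; bubbles=0
Tick 5: [PARSE:P5(v=3,ok=F), VALIDATE:P4(v=8,ok=T), TRANSFORM:P3(v=0,ok=F), EMIT:P2(v=0,ok=F)] out:P1(v=0); bubbles=0
Tick 6: [PARSE:-, VALIDATE:P5(v=3,ok=F), TRANSFORM:P4(v=16,ok=T), EMIT:P3(v=0,ok=F)] out:P2(v=0); bubbles=1
Tick 7: [PARSE:P6(v=18,ok=F), VALIDATE:-, TRANSFORM:P5(v=0,ok=F), EMIT:P4(v=16,ok=T)] out:P3(v=0); bubbles=1
Tick 8: [PARSE:-, VALIDATE:P6(v=18,ok=F), TRANSFORM:-, EMIT:P5(v=0,ok=F)] out:P4(v=16); bubbles=2
Tick 9: [PARSE:-, VALIDATE:-, TRANSFORM:P6(v=0,ok=F), EMIT:-] out:P5(v=0); bubbles=3
Tick 10: [PARSE:-, VALIDATE:-, TRANSFORM:-, EMIT:P6(v=0,ok=F)] out:-; bubbles=3
Tick 11: [PARSE:-, VALIDATE:-, TRANSFORM:-, EMIT:-] out:P6(v=0); bubbles=4
Total bubble-slots: 20

Answer: 20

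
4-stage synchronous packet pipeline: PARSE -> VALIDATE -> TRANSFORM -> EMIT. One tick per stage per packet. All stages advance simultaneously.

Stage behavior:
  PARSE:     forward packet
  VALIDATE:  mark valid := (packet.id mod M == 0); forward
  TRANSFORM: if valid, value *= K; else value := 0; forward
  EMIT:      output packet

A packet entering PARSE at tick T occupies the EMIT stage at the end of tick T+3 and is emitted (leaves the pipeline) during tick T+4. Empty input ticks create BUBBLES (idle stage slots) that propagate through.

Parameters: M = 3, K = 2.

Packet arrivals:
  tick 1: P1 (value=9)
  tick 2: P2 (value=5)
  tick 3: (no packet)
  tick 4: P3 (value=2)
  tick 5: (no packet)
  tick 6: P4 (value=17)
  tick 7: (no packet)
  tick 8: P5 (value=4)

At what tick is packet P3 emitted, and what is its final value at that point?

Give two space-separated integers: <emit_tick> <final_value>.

Tick 1: [PARSE:P1(v=9,ok=F), VALIDATE:-, TRANSFORM:-, EMIT:-] out:-; in:P1
Tick 2: [PARSE:P2(v=5,ok=F), VALIDATE:P1(v=9,ok=F), TRANSFORM:-, EMIT:-] out:-; in:P2
Tick 3: [PARSE:-, VALIDATE:P2(v=5,ok=F), TRANSFORM:P1(v=0,ok=F), EMIT:-] out:-; in:-
Tick 4: [PARSE:P3(v=2,ok=F), VALIDATE:-, TRANSFORM:P2(v=0,ok=F), EMIT:P1(v=0,ok=F)] out:-; in:P3
Tick 5: [PARSE:-, VALIDATE:P3(v=2,ok=T), TRANSFORM:-, EMIT:P2(v=0,ok=F)] out:P1(v=0); in:-
Tick 6: [PARSE:P4(v=17,ok=F), VALIDATE:-, TRANSFORM:P3(v=4,ok=T), EMIT:-] out:P2(v=0); in:P4
Tick 7: [PARSE:-, VALIDATE:P4(v=17,ok=F), TRANSFORM:-, EMIT:P3(v=4,ok=T)] out:-; in:-
Tick 8: [PARSE:P5(v=4,ok=F), VALIDATE:-, TRANSFORM:P4(v=0,ok=F), EMIT:-] out:P3(v=4); in:P5
Tick 9: [PARSE:-, VALIDATE:P5(v=4,ok=F), TRANSFORM:-, EMIT:P4(v=0,ok=F)] out:-; in:-
Tick 10: [PARSE:-, VALIDATE:-, TRANSFORM:P5(v=0,ok=F), EMIT:-] out:P4(v=0); in:-
Tick 11: [PARSE:-, VALIDATE:-, TRANSFORM:-, EMIT:P5(v=0,ok=F)] out:-; in:-
Tick 12: [PARSE:-, VALIDATE:-, TRANSFORM:-, EMIT:-] out:P5(v=0); in:-
P3: arrives tick 4, valid=True (id=3, id%3=0), emit tick 8, final value 4

Answer: 8 4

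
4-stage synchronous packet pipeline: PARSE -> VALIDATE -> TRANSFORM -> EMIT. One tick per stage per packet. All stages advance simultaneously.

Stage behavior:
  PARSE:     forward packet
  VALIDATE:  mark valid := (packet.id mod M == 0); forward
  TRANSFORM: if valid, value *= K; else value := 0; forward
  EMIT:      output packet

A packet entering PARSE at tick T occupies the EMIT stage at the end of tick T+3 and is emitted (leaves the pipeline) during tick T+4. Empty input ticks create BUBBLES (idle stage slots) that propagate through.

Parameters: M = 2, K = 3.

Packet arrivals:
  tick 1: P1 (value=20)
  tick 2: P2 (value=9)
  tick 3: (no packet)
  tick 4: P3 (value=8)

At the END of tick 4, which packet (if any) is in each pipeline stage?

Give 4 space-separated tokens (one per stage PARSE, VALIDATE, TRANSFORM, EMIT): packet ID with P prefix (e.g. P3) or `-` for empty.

Tick 1: [PARSE:P1(v=20,ok=F), VALIDATE:-, TRANSFORM:-, EMIT:-] out:-; in:P1
Tick 2: [PARSE:P2(v=9,ok=F), VALIDATE:P1(v=20,ok=F), TRANSFORM:-, EMIT:-] out:-; in:P2
Tick 3: [PARSE:-, VALIDATE:P2(v=9,ok=T), TRANSFORM:P1(v=0,ok=F), EMIT:-] out:-; in:-
Tick 4: [PARSE:P3(v=8,ok=F), VALIDATE:-, TRANSFORM:P2(v=27,ok=T), EMIT:P1(v=0,ok=F)] out:-; in:P3
At end of tick 4: ['P3', '-', 'P2', 'P1']

Answer: P3 - P2 P1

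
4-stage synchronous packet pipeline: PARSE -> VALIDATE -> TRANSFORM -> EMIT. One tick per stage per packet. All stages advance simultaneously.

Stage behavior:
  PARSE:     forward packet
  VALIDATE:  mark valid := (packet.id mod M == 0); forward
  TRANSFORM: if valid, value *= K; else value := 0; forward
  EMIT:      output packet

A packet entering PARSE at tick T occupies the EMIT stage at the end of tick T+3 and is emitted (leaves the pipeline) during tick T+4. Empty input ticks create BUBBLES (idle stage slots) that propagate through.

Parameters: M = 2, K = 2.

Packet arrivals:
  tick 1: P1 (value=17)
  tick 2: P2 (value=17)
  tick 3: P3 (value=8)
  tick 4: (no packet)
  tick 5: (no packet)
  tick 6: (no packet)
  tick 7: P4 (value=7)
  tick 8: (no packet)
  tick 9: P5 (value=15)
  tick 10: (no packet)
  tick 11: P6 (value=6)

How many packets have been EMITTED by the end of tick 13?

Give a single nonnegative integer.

Tick 1: [PARSE:P1(v=17,ok=F), VALIDATE:-, TRANSFORM:-, EMIT:-] out:-; in:P1
Tick 2: [PARSE:P2(v=17,ok=F), VALIDATE:P1(v=17,ok=F), TRANSFORM:-, EMIT:-] out:-; in:P2
Tick 3: [PARSE:P3(v=8,ok=F), VALIDATE:P2(v=17,ok=T), TRANSFORM:P1(v=0,ok=F), EMIT:-] out:-; in:P3
Tick 4: [PARSE:-, VALIDATE:P3(v=8,ok=F), TRANSFORM:P2(v=34,ok=T), EMIT:P1(v=0,ok=F)] out:-; in:-
Tick 5: [PARSE:-, VALIDATE:-, TRANSFORM:P3(v=0,ok=F), EMIT:P2(v=34,ok=T)] out:P1(v=0); in:-
Tick 6: [PARSE:-, VALIDATE:-, TRANSFORM:-, EMIT:P3(v=0,ok=F)] out:P2(v=34); in:-
Tick 7: [PARSE:P4(v=7,ok=F), VALIDATE:-, TRANSFORM:-, EMIT:-] out:P3(v=0); in:P4
Tick 8: [PARSE:-, VALIDATE:P4(v=7,ok=T), TRANSFORM:-, EMIT:-] out:-; in:-
Tick 9: [PARSE:P5(v=15,ok=F), VALIDATE:-, TRANSFORM:P4(v=14,ok=T), EMIT:-] out:-; in:P5
Tick 10: [PARSE:-, VALIDATE:P5(v=15,ok=F), TRANSFORM:-, EMIT:P4(v=14,ok=T)] out:-; in:-
Tick 11: [PARSE:P6(v=6,ok=F), VALIDATE:-, TRANSFORM:P5(v=0,ok=F), EMIT:-] out:P4(v=14); in:P6
Tick 12: [PARSE:-, VALIDATE:P6(v=6,ok=T), TRANSFORM:-, EMIT:P5(v=0,ok=F)] out:-; in:-
Tick 13: [PARSE:-, VALIDATE:-, TRANSFORM:P6(v=12,ok=T), EMIT:-] out:P5(v=0); in:-
Emitted by tick 13: ['P1', 'P2', 'P3', 'P4', 'P5']

Answer: 5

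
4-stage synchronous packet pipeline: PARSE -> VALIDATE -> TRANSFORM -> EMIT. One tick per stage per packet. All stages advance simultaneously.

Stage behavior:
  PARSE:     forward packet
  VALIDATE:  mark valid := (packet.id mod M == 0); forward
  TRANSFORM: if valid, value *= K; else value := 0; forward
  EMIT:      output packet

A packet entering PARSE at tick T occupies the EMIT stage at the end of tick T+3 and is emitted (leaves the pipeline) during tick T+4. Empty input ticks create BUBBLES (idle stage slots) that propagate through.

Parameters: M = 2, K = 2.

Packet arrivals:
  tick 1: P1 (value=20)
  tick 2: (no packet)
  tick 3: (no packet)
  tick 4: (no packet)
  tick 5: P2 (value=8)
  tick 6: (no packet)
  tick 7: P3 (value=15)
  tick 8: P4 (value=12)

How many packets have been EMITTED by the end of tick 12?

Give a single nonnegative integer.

Answer: 4

Derivation:
Tick 1: [PARSE:P1(v=20,ok=F), VALIDATE:-, TRANSFORM:-, EMIT:-] out:-; in:P1
Tick 2: [PARSE:-, VALIDATE:P1(v=20,ok=F), TRANSFORM:-, EMIT:-] out:-; in:-
Tick 3: [PARSE:-, VALIDATE:-, TRANSFORM:P1(v=0,ok=F), EMIT:-] out:-; in:-
Tick 4: [PARSE:-, VALIDATE:-, TRANSFORM:-, EMIT:P1(v=0,ok=F)] out:-; in:-
Tick 5: [PARSE:P2(v=8,ok=F), VALIDATE:-, TRANSFORM:-, EMIT:-] out:P1(v=0); in:P2
Tick 6: [PARSE:-, VALIDATE:P2(v=8,ok=T), TRANSFORM:-, EMIT:-] out:-; in:-
Tick 7: [PARSE:P3(v=15,ok=F), VALIDATE:-, TRANSFORM:P2(v=16,ok=T), EMIT:-] out:-; in:P3
Tick 8: [PARSE:P4(v=12,ok=F), VALIDATE:P3(v=15,ok=F), TRANSFORM:-, EMIT:P2(v=16,ok=T)] out:-; in:P4
Tick 9: [PARSE:-, VALIDATE:P4(v=12,ok=T), TRANSFORM:P3(v=0,ok=F), EMIT:-] out:P2(v=16); in:-
Tick 10: [PARSE:-, VALIDATE:-, TRANSFORM:P4(v=24,ok=T), EMIT:P3(v=0,ok=F)] out:-; in:-
Tick 11: [PARSE:-, VALIDATE:-, TRANSFORM:-, EMIT:P4(v=24,ok=T)] out:P3(v=0); in:-
Tick 12: [PARSE:-, VALIDATE:-, TRANSFORM:-, EMIT:-] out:P4(v=24); in:-
Emitted by tick 12: ['P1', 'P2', 'P3', 'P4']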